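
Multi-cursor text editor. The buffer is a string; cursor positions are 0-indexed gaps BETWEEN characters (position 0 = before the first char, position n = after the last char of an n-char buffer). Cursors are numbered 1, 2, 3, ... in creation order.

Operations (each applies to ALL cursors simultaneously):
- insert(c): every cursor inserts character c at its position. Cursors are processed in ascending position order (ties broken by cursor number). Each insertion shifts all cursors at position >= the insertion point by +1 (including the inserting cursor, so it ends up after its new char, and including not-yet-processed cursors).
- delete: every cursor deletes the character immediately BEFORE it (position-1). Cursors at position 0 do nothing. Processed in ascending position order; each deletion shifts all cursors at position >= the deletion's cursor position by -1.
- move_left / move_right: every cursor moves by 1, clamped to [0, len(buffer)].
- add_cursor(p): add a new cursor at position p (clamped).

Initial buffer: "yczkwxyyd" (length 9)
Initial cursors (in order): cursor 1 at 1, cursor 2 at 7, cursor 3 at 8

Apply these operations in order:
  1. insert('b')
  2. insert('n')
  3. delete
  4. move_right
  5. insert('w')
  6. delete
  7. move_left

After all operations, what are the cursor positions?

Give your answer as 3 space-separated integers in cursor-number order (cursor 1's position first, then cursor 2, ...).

After op 1 (insert('b')): buffer="ybczkwxybybd" (len 12), cursors c1@2 c2@9 c3@11, authorship .1......2.3.
After op 2 (insert('n')): buffer="ybnczkwxybnybnd" (len 15), cursors c1@3 c2@11 c3@14, authorship .11......22.33.
After op 3 (delete): buffer="ybczkwxybybd" (len 12), cursors c1@2 c2@9 c3@11, authorship .1......2.3.
After op 4 (move_right): buffer="ybczkwxybybd" (len 12), cursors c1@3 c2@10 c3@12, authorship .1......2.3.
After op 5 (insert('w')): buffer="ybcwzkwxybywbdw" (len 15), cursors c1@4 c2@12 c3@15, authorship .1.1.....2.23.3
After op 6 (delete): buffer="ybczkwxybybd" (len 12), cursors c1@3 c2@10 c3@12, authorship .1......2.3.
After op 7 (move_left): buffer="ybczkwxybybd" (len 12), cursors c1@2 c2@9 c3@11, authorship .1......2.3.

Answer: 2 9 11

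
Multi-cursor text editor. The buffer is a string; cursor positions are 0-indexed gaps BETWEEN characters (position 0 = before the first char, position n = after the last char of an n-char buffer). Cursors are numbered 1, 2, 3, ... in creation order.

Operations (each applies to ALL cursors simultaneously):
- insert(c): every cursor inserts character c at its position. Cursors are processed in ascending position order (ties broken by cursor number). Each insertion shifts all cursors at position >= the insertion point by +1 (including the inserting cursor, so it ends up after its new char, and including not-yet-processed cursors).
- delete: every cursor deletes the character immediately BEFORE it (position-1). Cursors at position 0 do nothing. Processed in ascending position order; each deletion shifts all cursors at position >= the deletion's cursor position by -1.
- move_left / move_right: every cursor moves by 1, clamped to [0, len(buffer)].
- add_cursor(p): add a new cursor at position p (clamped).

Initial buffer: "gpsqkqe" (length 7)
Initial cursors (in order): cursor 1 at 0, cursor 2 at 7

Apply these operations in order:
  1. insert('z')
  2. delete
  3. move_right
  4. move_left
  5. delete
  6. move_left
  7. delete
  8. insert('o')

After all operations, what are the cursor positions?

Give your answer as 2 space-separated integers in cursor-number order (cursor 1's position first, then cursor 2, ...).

Answer: 1 5

Derivation:
After op 1 (insert('z')): buffer="zgpsqkqez" (len 9), cursors c1@1 c2@9, authorship 1.......2
After op 2 (delete): buffer="gpsqkqe" (len 7), cursors c1@0 c2@7, authorship .......
After op 3 (move_right): buffer="gpsqkqe" (len 7), cursors c1@1 c2@7, authorship .......
After op 4 (move_left): buffer="gpsqkqe" (len 7), cursors c1@0 c2@6, authorship .......
After op 5 (delete): buffer="gpsqke" (len 6), cursors c1@0 c2@5, authorship ......
After op 6 (move_left): buffer="gpsqke" (len 6), cursors c1@0 c2@4, authorship ......
After op 7 (delete): buffer="gpske" (len 5), cursors c1@0 c2@3, authorship .....
After op 8 (insert('o')): buffer="ogpsoke" (len 7), cursors c1@1 c2@5, authorship 1...2..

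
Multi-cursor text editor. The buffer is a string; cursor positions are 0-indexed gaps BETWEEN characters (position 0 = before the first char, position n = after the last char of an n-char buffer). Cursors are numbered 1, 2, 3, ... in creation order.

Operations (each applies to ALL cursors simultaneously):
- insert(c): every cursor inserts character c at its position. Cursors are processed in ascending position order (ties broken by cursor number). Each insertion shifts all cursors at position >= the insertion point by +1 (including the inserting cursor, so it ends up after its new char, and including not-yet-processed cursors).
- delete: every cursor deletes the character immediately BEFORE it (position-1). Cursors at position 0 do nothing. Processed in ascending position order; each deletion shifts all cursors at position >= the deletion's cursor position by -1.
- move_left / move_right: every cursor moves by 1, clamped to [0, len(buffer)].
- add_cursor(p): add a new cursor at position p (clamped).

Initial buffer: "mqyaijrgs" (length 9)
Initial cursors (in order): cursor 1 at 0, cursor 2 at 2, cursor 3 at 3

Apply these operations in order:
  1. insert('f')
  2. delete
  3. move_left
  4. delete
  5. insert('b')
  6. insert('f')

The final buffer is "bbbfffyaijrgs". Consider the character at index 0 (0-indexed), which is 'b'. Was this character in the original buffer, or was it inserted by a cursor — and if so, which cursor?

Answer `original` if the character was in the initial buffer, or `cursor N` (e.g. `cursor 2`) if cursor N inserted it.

After op 1 (insert('f')): buffer="fmqfyfaijrgs" (len 12), cursors c1@1 c2@4 c3@6, authorship 1..2.3......
After op 2 (delete): buffer="mqyaijrgs" (len 9), cursors c1@0 c2@2 c3@3, authorship .........
After op 3 (move_left): buffer="mqyaijrgs" (len 9), cursors c1@0 c2@1 c3@2, authorship .........
After op 4 (delete): buffer="yaijrgs" (len 7), cursors c1@0 c2@0 c3@0, authorship .......
After op 5 (insert('b')): buffer="bbbyaijrgs" (len 10), cursors c1@3 c2@3 c3@3, authorship 123.......
After op 6 (insert('f')): buffer="bbbfffyaijrgs" (len 13), cursors c1@6 c2@6 c3@6, authorship 123123.......
Authorship (.=original, N=cursor N): 1 2 3 1 2 3 . . . . . . .
Index 0: author = 1

Answer: cursor 1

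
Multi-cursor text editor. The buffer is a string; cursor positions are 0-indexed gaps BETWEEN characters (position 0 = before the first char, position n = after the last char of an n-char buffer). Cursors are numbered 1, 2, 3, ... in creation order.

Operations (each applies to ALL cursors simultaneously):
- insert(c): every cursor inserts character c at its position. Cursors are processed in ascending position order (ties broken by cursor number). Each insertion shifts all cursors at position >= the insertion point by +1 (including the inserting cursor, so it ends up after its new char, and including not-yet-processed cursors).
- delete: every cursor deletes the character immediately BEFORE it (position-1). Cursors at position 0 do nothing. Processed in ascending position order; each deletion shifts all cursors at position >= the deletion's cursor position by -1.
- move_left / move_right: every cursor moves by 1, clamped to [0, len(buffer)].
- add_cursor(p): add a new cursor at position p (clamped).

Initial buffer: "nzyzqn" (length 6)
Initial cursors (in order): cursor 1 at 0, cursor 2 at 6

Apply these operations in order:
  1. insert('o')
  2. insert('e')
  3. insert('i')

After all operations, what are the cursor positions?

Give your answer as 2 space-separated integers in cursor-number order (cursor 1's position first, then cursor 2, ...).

Answer: 3 12

Derivation:
After op 1 (insert('o')): buffer="onzyzqno" (len 8), cursors c1@1 c2@8, authorship 1......2
After op 2 (insert('e')): buffer="oenzyzqnoe" (len 10), cursors c1@2 c2@10, authorship 11......22
After op 3 (insert('i')): buffer="oeinzyzqnoei" (len 12), cursors c1@3 c2@12, authorship 111......222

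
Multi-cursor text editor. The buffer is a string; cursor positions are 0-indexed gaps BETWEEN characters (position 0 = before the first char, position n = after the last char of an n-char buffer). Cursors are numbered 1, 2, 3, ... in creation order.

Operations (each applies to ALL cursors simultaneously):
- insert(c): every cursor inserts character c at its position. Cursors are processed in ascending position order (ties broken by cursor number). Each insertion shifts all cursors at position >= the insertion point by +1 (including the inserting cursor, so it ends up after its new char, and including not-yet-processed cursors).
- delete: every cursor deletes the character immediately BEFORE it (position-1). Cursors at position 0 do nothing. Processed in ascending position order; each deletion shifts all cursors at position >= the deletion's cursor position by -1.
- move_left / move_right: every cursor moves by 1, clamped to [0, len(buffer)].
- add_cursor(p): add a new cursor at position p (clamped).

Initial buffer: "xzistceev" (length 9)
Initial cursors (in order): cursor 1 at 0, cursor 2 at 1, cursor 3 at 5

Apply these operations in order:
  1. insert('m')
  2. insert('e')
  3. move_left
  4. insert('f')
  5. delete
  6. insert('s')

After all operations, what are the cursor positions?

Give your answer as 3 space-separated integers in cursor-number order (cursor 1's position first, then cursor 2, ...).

After op 1 (insert('m')): buffer="mxmzistmceev" (len 12), cursors c1@1 c2@3 c3@8, authorship 1.2....3....
After op 2 (insert('e')): buffer="mexmezistmeceev" (len 15), cursors c1@2 c2@5 c3@11, authorship 11.22....33....
After op 3 (move_left): buffer="mexmezistmeceev" (len 15), cursors c1@1 c2@4 c3@10, authorship 11.22....33....
After op 4 (insert('f')): buffer="mfexmfezistmfeceev" (len 18), cursors c1@2 c2@6 c3@13, authorship 111.222....333....
After op 5 (delete): buffer="mexmezistmeceev" (len 15), cursors c1@1 c2@4 c3@10, authorship 11.22....33....
After op 6 (insert('s')): buffer="msexmsezistmseceev" (len 18), cursors c1@2 c2@6 c3@13, authorship 111.222....333....

Answer: 2 6 13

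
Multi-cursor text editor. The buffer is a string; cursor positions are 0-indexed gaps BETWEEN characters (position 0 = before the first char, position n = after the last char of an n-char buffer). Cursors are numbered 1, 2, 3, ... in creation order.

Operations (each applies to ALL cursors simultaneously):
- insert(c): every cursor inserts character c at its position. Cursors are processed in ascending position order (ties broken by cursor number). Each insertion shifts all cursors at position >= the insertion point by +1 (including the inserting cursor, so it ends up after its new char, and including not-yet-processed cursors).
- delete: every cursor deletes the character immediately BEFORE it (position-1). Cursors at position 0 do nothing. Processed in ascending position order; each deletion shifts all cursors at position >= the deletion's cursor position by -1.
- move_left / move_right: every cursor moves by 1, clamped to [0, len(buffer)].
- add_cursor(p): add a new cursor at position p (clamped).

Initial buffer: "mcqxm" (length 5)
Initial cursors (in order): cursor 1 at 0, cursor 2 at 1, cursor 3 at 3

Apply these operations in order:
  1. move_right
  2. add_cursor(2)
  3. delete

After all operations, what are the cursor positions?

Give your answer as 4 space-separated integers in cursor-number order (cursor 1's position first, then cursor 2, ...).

After op 1 (move_right): buffer="mcqxm" (len 5), cursors c1@1 c2@2 c3@4, authorship .....
After op 2 (add_cursor(2)): buffer="mcqxm" (len 5), cursors c1@1 c2@2 c4@2 c3@4, authorship .....
After op 3 (delete): buffer="qm" (len 2), cursors c1@0 c2@0 c4@0 c3@1, authorship ..

Answer: 0 0 1 0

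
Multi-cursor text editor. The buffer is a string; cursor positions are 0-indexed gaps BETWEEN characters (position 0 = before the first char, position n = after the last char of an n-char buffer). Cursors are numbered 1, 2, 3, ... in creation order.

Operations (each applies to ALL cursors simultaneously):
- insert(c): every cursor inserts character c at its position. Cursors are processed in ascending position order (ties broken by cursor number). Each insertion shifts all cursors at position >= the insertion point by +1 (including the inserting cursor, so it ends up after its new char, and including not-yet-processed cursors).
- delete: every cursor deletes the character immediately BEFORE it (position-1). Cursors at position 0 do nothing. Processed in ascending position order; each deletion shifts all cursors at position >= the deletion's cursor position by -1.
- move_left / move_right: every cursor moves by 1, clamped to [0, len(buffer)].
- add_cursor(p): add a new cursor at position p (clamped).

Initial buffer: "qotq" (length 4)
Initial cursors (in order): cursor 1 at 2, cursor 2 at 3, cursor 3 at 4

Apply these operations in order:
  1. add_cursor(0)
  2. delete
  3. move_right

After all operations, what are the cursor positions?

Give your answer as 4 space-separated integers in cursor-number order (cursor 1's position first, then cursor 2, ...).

After op 1 (add_cursor(0)): buffer="qotq" (len 4), cursors c4@0 c1@2 c2@3 c3@4, authorship ....
After op 2 (delete): buffer="q" (len 1), cursors c4@0 c1@1 c2@1 c3@1, authorship .
After op 3 (move_right): buffer="q" (len 1), cursors c1@1 c2@1 c3@1 c4@1, authorship .

Answer: 1 1 1 1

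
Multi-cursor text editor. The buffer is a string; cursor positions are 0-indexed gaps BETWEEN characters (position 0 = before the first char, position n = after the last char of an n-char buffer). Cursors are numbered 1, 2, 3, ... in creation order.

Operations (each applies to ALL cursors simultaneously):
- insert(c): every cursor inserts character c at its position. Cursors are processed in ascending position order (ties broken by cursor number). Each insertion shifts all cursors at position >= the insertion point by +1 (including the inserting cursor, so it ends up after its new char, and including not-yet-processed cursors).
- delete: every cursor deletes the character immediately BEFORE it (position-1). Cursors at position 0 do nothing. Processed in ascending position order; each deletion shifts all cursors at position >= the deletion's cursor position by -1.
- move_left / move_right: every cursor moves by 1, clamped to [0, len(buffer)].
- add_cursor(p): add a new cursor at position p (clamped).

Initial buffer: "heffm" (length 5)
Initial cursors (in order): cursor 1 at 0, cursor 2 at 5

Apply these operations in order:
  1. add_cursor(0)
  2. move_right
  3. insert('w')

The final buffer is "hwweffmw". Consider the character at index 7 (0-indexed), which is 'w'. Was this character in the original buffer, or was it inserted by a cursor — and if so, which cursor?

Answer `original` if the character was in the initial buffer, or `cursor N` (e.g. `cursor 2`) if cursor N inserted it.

After op 1 (add_cursor(0)): buffer="heffm" (len 5), cursors c1@0 c3@0 c2@5, authorship .....
After op 2 (move_right): buffer="heffm" (len 5), cursors c1@1 c3@1 c2@5, authorship .....
After op 3 (insert('w')): buffer="hwweffmw" (len 8), cursors c1@3 c3@3 c2@8, authorship .13....2
Authorship (.=original, N=cursor N): . 1 3 . . . . 2
Index 7: author = 2

Answer: cursor 2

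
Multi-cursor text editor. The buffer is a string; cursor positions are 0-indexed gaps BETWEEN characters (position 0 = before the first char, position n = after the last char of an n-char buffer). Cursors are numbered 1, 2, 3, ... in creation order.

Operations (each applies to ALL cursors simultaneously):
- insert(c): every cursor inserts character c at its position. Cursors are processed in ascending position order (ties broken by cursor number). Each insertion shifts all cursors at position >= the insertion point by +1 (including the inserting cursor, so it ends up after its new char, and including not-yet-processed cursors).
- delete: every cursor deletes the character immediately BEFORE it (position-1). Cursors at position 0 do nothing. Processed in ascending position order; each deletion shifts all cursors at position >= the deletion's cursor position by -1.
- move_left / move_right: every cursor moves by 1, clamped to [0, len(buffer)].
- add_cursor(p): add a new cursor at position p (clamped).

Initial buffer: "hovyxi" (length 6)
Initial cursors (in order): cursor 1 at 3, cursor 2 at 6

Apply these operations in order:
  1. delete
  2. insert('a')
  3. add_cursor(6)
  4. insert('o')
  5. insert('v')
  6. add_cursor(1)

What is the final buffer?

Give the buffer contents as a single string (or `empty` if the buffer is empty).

After op 1 (delete): buffer="hoyx" (len 4), cursors c1@2 c2@4, authorship ....
After op 2 (insert('a')): buffer="hoayxa" (len 6), cursors c1@3 c2@6, authorship ..1..2
After op 3 (add_cursor(6)): buffer="hoayxa" (len 6), cursors c1@3 c2@6 c3@6, authorship ..1..2
After op 4 (insert('o')): buffer="hoaoyxaoo" (len 9), cursors c1@4 c2@9 c3@9, authorship ..11..223
After op 5 (insert('v')): buffer="hoaovyxaoovv" (len 12), cursors c1@5 c2@12 c3@12, authorship ..111..22323
After op 6 (add_cursor(1)): buffer="hoaovyxaoovv" (len 12), cursors c4@1 c1@5 c2@12 c3@12, authorship ..111..22323

Answer: hoaovyxaoovv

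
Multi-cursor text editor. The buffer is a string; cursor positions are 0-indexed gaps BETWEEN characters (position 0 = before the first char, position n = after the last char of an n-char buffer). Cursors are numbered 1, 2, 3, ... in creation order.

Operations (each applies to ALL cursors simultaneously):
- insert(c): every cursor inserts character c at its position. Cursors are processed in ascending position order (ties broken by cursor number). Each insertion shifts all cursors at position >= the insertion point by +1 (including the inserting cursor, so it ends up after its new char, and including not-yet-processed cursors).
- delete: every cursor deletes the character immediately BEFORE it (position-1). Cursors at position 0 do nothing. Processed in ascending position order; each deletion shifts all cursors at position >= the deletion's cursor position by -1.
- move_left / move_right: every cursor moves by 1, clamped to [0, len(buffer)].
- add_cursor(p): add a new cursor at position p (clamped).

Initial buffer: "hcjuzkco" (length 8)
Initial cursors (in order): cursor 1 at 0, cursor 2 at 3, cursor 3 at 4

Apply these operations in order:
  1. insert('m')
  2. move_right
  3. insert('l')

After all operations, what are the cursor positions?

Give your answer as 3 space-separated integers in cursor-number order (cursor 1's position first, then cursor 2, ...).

Answer: 3 8 11

Derivation:
After op 1 (insert('m')): buffer="mhcjmumzkco" (len 11), cursors c1@1 c2@5 c3@7, authorship 1...2.3....
After op 2 (move_right): buffer="mhcjmumzkco" (len 11), cursors c1@2 c2@6 c3@8, authorship 1...2.3....
After op 3 (insert('l')): buffer="mhlcjmulmzlkco" (len 14), cursors c1@3 c2@8 c3@11, authorship 1.1..2.23.3...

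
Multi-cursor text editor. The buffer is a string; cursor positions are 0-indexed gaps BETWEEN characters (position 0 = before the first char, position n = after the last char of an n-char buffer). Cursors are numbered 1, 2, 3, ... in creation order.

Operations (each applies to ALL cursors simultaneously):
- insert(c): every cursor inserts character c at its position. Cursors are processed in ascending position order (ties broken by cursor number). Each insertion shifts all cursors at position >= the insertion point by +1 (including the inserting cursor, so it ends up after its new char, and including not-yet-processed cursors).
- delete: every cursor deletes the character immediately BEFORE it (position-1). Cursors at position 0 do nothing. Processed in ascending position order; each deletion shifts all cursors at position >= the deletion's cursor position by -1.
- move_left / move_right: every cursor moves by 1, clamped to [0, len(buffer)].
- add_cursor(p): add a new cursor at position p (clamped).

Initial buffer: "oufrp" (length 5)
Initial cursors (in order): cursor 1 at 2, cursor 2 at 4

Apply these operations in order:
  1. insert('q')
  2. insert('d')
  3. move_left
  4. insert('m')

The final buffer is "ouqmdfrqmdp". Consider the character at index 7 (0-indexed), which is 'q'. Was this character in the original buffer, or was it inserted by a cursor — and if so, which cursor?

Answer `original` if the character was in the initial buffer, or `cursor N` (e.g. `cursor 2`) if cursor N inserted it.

After op 1 (insert('q')): buffer="ouqfrqp" (len 7), cursors c1@3 c2@6, authorship ..1..2.
After op 2 (insert('d')): buffer="ouqdfrqdp" (len 9), cursors c1@4 c2@8, authorship ..11..22.
After op 3 (move_left): buffer="ouqdfrqdp" (len 9), cursors c1@3 c2@7, authorship ..11..22.
After op 4 (insert('m')): buffer="ouqmdfrqmdp" (len 11), cursors c1@4 c2@9, authorship ..111..222.
Authorship (.=original, N=cursor N): . . 1 1 1 . . 2 2 2 .
Index 7: author = 2

Answer: cursor 2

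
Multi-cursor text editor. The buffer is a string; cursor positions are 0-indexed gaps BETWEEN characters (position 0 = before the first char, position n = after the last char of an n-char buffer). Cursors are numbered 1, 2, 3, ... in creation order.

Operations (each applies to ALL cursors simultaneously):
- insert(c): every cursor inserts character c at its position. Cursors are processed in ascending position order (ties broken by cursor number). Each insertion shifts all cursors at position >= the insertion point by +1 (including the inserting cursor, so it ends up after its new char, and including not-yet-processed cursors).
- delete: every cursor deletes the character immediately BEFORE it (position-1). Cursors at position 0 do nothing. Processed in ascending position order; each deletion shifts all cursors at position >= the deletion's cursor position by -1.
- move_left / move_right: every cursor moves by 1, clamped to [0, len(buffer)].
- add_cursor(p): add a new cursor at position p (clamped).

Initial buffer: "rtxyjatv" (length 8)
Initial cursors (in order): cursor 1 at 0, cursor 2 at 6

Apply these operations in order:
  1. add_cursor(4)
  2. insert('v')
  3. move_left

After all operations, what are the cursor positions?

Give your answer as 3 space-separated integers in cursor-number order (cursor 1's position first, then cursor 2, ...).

After op 1 (add_cursor(4)): buffer="rtxyjatv" (len 8), cursors c1@0 c3@4 c2@6, authorship ........
After op 2 (insert('v')): buffer="vrtxyvjavtv" (len 11), cursors c1@1 c3@6 c2@9, authorship 1....3..2..
After op 3 (move_left): buffer="vrtxyvjavtv" (len 11), cursors c1@0 c3@5 c2@8, authorship 1....3..2..

Answer: 0 8 5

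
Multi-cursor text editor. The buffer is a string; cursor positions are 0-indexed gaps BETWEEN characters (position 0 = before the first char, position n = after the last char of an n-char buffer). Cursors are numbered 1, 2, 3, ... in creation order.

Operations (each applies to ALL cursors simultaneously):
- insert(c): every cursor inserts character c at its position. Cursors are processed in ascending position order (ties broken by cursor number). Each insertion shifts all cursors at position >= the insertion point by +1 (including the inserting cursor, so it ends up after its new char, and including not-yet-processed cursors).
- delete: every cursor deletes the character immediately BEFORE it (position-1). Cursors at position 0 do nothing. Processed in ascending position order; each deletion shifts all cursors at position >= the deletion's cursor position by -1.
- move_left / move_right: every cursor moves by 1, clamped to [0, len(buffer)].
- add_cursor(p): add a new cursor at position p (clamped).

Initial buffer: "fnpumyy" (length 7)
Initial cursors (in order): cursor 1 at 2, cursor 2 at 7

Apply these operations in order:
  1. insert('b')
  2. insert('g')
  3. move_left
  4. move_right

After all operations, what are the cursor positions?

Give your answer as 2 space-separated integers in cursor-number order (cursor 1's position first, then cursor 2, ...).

Answer: 4 11

Derivation:
After op 1 (insert('b')): buffer="fnbpumyyb" (len 9), cursors c1@3 c2@9, authorship ..1.....2
After op 2 (insert('g')): buffer="fnbgpumyybg" (len 11), cursors c1@4 c2@11, authorship ..11.....22
After op 3 (move_left): buffer="fnbgpumyybg" (len 11), cursors c1@3 c2@10, authorship ..11.....22
After op 4 (move_right): buffer="fnbgpumyybg" (len 11), cursors c1@4 c2@11, authorship ..11.....22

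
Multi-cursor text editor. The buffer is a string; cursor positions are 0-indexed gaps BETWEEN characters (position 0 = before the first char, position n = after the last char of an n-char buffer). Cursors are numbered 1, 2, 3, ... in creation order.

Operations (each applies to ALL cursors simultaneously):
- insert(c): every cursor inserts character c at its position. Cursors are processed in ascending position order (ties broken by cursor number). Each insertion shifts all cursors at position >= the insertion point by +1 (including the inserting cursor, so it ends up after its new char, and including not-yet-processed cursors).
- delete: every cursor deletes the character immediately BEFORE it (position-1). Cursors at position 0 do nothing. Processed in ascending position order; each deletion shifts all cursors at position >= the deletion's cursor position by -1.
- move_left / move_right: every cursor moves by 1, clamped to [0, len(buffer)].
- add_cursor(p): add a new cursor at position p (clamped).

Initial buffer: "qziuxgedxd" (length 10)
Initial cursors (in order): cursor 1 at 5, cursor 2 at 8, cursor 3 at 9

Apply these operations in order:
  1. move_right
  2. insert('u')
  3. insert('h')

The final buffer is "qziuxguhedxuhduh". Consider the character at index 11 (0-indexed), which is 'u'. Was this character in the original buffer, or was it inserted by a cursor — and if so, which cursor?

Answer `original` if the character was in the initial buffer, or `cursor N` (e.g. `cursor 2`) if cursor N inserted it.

After op 1 (move_right): buffer="qziuxgedxd" (len 10), cursors c1@6 c2@9 c3@10, authorship ..........
After op 2 (insert('u')): buffer="qziuxguedxudu" (len 13), cursors c1@7 c2@11 c3@13, authorship ......1...2.3
After op 3 (insert('h')): buffer="qziuxguhedxuhduh" (len 16), cursors c1@8 c2@13 c3@16, authorship ......11...22.33
Authorship (.=original, N=cursor N): . . . . . . 1 1 . . . 2 2 . 3 3
Index 11: author = 2

Answer: cursor 2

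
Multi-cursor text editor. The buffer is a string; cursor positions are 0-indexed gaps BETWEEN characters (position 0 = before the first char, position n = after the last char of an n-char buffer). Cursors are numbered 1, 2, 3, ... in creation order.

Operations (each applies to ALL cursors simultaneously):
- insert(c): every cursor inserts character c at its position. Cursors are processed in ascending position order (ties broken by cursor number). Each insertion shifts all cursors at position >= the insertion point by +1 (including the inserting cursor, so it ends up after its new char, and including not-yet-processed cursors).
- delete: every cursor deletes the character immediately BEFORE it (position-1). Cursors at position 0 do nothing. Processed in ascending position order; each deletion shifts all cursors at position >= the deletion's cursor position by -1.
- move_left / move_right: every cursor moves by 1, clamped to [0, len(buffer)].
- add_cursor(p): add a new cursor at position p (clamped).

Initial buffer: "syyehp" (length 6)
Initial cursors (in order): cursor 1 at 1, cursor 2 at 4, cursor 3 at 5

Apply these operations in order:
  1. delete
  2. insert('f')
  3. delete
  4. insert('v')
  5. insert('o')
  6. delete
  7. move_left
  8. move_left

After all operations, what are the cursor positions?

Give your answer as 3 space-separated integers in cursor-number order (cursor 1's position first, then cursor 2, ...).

After op 1 (delete): buffer="yyp" (len 3), cursors c1@0 c2@2 c3@2, authorship ...
After op 2 (insert('f')): buffer="fyyffp" (len 6), cursors c1@1 c2@5 c3@5, authorship 1..23.
After op 3 (delete): buffer="yyp" (len 3), cursors c1@0 c2@2 c3@2, authorship ...
After op 4 (insert('v')): buffer="vyyvvp" (len 6), cursors c1@1 c2@5 c3@5, authorship 1..23.
After op 5 (insert('o')): buffer="voyyvvoop" (len 9), cursors c1@2 c2@8 c3@8, authorship 11..2323.
After op 6 (delete): buffer="vyyvvp" (len 6), cursors c1@1 c2@5 c3@5, authorship 1..23.
After op 7 (move_left): buffer="vyyvvp" (len 6), cursors c1@0 c2@4 c3@4, authorship 1..23.
After op 8 (move_left): buffer="vyyvvp" (len 6), cursors c1@0 c2@3 c3@3, authorship 1..23.

Answer: 0 3 3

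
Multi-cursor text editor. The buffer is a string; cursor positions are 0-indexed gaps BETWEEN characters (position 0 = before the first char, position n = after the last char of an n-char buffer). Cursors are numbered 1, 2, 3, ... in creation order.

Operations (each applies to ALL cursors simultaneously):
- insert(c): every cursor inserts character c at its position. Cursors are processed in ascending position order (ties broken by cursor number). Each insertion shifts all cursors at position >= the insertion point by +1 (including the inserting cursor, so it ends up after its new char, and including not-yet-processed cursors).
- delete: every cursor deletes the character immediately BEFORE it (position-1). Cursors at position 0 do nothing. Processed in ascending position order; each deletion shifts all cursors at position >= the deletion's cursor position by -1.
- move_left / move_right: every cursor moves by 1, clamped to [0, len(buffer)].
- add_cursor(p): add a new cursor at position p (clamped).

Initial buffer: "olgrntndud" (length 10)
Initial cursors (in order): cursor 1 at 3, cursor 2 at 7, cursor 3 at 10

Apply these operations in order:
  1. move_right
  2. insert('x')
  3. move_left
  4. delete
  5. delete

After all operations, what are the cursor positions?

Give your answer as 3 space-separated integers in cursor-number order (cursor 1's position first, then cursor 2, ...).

Answer: 2 5 6

Derivation:
After op 1 (move_right): buffer="olgrntndud" (len 10), cursors c1@4 c2@8 c3@10, authorship ..........
After op 2 (insert('x')): buffer="olgrxntndxudx" (len 13), cursors c1@5 c2@10 c3@13, authorship ....1....2..3
After op 3 (move_left): buffer="olgrxntndxudx" (len 13), cursors c1@4 c2@9 c3@12, authorship ....1....2..3
After op 4 (delete): buffer="olgxntnxux" (len 10), cursors c1@3 c2@7 c3@9, authorship ...1...2.3
After op 5 (delete): buffer="olxntxx" (len 7), cursors c1@2 c2@5 c3@6, authorship ..1..23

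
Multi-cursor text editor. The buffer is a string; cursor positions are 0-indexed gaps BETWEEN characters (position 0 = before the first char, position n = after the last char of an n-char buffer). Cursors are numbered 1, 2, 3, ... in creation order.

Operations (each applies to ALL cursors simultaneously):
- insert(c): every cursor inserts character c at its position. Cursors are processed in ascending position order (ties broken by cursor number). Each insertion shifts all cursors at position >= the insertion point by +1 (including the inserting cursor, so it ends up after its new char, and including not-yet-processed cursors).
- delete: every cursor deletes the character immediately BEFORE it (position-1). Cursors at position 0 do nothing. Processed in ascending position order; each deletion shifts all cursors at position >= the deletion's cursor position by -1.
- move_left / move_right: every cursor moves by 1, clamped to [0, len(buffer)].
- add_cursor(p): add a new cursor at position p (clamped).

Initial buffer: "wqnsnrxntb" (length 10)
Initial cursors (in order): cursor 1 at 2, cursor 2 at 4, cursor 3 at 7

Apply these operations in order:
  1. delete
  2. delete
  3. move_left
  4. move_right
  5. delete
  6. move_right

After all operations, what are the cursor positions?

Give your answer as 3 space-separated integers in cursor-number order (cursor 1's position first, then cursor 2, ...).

After op 1 (delete): buffer="wnnrntb" (len 7), cursors c1@1 c2@2 c3@4, authorship .......
After op 2 (delete): buffer="nntb" (len 4), cursors c1@0 c2@0 c3@1, authorship ....
After op 3 (move_left): buffer="nntb" (len 4), cursors c1@0 c2@0 c3@0, authorship ....
After op 4 (move_right): buffer="nntb" (len 4), cursors c1@1 c2@1 c3@1, authorship ....
After op 5 (delete): buffer="ntb" (len 3), cursors c1@0 c2@0 c3@0, authorship ...
After op 6 (move_right): buffer="ntb" (len 3), cursors c1@1 c2@1 c3@1, authorship ...

Answer: 1 1 1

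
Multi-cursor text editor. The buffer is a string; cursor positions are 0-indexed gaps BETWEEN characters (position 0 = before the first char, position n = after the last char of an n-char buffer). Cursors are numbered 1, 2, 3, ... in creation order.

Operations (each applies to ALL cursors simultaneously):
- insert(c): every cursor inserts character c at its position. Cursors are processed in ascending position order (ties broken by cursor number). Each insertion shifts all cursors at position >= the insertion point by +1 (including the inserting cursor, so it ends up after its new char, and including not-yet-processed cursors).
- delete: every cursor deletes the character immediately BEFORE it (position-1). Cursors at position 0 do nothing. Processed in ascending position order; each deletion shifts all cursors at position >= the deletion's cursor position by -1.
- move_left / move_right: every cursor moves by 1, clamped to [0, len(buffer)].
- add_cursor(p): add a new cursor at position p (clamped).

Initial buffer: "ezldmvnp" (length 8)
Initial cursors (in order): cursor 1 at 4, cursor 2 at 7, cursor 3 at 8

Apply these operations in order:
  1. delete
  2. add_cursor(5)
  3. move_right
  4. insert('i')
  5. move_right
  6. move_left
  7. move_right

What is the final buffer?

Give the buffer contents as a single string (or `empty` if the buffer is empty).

After op 1 (delete): buffer="ezlmv" (len 5), cursors c1@3 c2@5 c3@5, authorship .....
After op 2 (add_cursor(5)): buffer="ezlmv" (len 5), cursors c1@3 c2@5 c3@5 c4@5, authorship .....
After op 3 (move_right): buffer="ezlmv" (len 5), cursors c1@4 c2@5 c3@5 c4@5, authorship .....
After op 4 (insert('i')): buffer="ezlmiviii" (len 9), cursors c1@5 c2@9 c3@9 c4@9, authorship ....1.234
After op 5 (move_right): buffer="ezlmiviii" (len 9), cursors c1@6 c2@9 c3@9 c4@9, authorship ....1.234
After op 6 (move_left): buffer="ezlmiviii" (len 9), cursors c1@5 c2@8 c3@8 c4@8, authorship ....1.234
After op 7 (move_right): buffer="ezlmiviii" (len 9), cursors c1@6 c2@9 c3@9 c4@9, authorship ....1.234

Answer: ezlmiviii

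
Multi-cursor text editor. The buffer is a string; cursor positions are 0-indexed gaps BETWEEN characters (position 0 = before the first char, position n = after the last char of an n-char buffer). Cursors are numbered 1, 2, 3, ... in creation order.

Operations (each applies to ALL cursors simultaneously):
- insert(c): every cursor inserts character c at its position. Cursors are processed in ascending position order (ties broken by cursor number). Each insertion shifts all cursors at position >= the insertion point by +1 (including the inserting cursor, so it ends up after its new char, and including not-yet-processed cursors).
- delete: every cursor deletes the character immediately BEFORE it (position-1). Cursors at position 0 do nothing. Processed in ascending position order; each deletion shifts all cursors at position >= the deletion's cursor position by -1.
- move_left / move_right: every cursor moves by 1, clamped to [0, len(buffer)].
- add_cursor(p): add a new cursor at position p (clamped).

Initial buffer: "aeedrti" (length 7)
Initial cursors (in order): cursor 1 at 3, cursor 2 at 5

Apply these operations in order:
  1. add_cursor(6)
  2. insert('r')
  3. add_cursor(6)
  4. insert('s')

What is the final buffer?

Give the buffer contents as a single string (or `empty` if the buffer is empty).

Answer: aeersdrsrstrsi

Derivation:
After op 1 (add_cursor(6)): buffer="aeedrti" (len 7), cursors c1@3 c2@5 c3@6, authorship .......
After op 2 (insert('r')): buffer="aeerdrrtri" (len 10), cursors c1@4 c2@7 c3@9, authorship ...1..2.3.
After op 3 (add_cursor(6)): buffer="aeerdrrtri" (len 10), cursors c1@4 c4@6 c2@7 c3@9, authorship ...1..2.3.
After op 4 (insert('s')): buffer="aeersdrsrstrsi" (len 14), cursors c1@5 c4@8 c2@10 c3@13, authorship ...11..422.33.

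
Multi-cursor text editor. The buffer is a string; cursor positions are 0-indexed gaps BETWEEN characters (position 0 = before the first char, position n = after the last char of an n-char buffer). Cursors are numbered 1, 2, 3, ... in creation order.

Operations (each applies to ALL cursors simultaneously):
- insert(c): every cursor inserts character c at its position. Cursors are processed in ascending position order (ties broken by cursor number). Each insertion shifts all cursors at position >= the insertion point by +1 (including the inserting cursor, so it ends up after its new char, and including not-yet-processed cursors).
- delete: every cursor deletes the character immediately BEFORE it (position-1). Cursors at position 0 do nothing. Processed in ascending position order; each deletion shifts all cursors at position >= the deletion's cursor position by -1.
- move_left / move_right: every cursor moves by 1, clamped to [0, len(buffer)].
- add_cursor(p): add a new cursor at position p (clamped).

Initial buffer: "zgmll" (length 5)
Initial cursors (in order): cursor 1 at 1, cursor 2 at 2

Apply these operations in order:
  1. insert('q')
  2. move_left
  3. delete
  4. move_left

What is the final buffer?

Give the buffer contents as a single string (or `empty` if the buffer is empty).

Answer: qqmll

Derivation:
After op 1 (insert('q')): buffer="zqgqmll" (len 7), cursors c1@2 c2@4, authorship .1.2...
After op 2 (move_left): buffer="zqgqmll" (len 7), cursors c1@1 c2@3, authorship .1.2...
After op 3 (delete): buffer="qqmll" (len 5), cursors c1@0 c2@1, authorship 12...
After op 4 (move_left): buffer="qqmll" (len 5), cursors c1@0 c2@0, authorship 12...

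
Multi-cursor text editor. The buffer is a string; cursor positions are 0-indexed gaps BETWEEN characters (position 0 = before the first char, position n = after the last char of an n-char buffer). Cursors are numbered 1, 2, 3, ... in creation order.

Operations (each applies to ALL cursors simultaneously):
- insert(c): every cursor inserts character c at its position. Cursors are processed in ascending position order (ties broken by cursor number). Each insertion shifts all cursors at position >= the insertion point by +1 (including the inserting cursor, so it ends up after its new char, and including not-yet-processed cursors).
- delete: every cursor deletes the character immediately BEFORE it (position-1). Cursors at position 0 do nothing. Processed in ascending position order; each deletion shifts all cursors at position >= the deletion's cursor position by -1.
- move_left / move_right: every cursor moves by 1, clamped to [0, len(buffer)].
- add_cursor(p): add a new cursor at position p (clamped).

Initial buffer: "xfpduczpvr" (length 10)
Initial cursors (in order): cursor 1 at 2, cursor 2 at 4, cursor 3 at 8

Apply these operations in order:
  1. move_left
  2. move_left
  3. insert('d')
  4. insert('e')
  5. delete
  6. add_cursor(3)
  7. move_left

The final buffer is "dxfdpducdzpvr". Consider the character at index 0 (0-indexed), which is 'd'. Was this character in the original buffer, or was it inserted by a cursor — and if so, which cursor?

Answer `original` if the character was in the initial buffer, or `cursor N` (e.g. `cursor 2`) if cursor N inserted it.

After op 1 (move_left): buffer="xfpduczpvr" (len 10), cursors c1@1 c2@3 c3@7, authorship ..........
After op 2 (move_left): buffer="xfpduczpvr" (len 10), cursors c1@0 c2@2 c3@6, authorship ..........
After op 3 (insert('d')): buffer="dxfdpducdzpvr" (len 13), cursors c1@1 c2@4 c3@9, authorship 1..2....3....
After op 4 (insert('e')): buffer="dexfdepducdezpvr" (len 16), cursors c1@2 c2@6 c3@12, authorship 11..22....33....
After op 5 (delete): buffer="dxfdpducdzpvr" (len 13), cursors c1@1 c2@4 c3@9, authorship 1..2....3....
After op 6 (add_cursor(3)): buffer="dxfdpducdzpvr" (len 13), cursors c1@1 c4@3 c2@4 c3@9, authorship 1..2....3....
After op 7 (move_left): buffer="dxfdpducdzpvr" (len 13), cursors c1@0 c4@2 c2@3 c3@8, authorship 1..2....3....
Authorship (.=original, N=cursor N): 1 . . 2 . . . . 3 . . . .
Index 0: author = 1

Answer: cursor 1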